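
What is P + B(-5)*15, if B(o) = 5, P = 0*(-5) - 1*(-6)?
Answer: 81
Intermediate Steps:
P = 6 (P = 0 + 6 = 6)
P + B(-5)*15 = 6 + 5*15 = 6 + 75 = 81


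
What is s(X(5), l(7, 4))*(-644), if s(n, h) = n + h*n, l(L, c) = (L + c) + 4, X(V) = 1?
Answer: -10304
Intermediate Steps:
l(L, c) = 4 + L + c
s(X(5), l(7, 4))*(-644) = (1*(1 + (4 + 7 + 4)))*(-644) = (1*(1 + 15))*(-644) = (1*16)*(-644) = 16*(-644) = -10304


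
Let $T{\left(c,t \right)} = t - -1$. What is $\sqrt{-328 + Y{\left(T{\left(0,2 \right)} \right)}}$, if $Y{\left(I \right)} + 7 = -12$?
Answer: $i \sqrt{347} \approx 18.628 i$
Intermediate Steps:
$T{\left(c,t \right)} = 1 + t$ ($T{\left(c,t \right)} = t + 1 = 1 + t$)
$Y{\left(I \right)} = -19$ ($Y{\left(I \right)} = -7 - 12 = -19$)
$\sqrt{-328 + Y{\left(T{\left(0,2 \right)} \right)}} = \sqrt{-328 - 19} = \sqrt{-347} = i \sqrt{347}$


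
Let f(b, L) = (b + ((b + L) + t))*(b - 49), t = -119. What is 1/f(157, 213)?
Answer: 1/44064 ≈ 2.2694e-5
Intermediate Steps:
f(b, L) = (-49 + b)*(-119 + L + 2*b) (f(b, L) = (b + ((b + L) - 119))*(b - 49) = (b + ((L + b) - 119))*(-49 + b) = (b + (-119 + L + b))*(-49 + b) = (-119 + L + 2*b)*(-49 + b) = (-49 + b)*(-119 + L + 2*b))
1/f(157, 213) = 1/(5831 - 217*157 - 49*213 + 2*157² + 213*157) = 1/(5831 - 34069 - 10437 + 2*24649 + 33441) = 1/(5831 - 34069 - 10437 + 49298 + 33441) = 1/44064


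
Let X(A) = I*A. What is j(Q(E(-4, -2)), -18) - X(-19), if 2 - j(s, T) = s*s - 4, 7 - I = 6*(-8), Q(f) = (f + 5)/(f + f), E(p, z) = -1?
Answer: 1047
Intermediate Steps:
Q(f) = (5 + f)/(2*f) (Q(f) = (5 + f)/((2*f)) = (5 + f)*(1/(2*f)) = (5 + f)/(2*f))
I = 55 (I = 7 - 6*(-8) = 7 - 1*(-48) = 7 + 48 = 55)
j(s, T) = 6 - s**2 (j(s, T) = 2 - (s*s - 4) = 2 - (s**2 - 4) = 2 - (-4 + s**2) = 2 + (4 - s**2) = 6 - s**2)
X(A) = 55*A
j(Q(E(-4, -2)), -18) - X(-19) = (6 - ((1/2)*(5 - 1)/(-1))**2) - 55*(-19) = (6 - ((1/2)*(-1)*4)**2) - 1*(-1045) = (6 - 1*(-2)**2) + 1045 = (6 - 1*4) + 1045 = (6 - 4) + 1045 = 2 + 1045 = 1047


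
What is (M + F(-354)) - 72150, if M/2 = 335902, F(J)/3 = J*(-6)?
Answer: 606026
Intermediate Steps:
F(J) = -18*J (F(J) = 3*(J*(-6)) = 3*(-6*J) = -18*J)
M = 671804 (M = 2*335902 = 671804)
(M + F(-354)) - 72150 = (671804 - 18*(-354)) - 72150 = (671804 + 6372) - 72150 = 678176 - 72150 = 606026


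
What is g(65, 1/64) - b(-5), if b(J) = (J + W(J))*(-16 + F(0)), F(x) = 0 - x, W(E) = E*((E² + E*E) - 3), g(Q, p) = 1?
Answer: -3839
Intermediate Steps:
W(E) = E*(-3 + 2*E²) (W(E) = E*((E² + E²) - 3) = E*(2*E² - 3) = E*(-3 + 2*E²))
F(x) = -x
b(J) = -16*J - 16*J*(-3 + 2*J²) (b(J) = (J + J*(-3 + 2*J²))*(-16 - 1*0) = (J + J*(-3 + 2*J²))*(-16 + 0) = (J + J*(-3 + 2*J²))*(-16) = -16*J - 16*J*(-3 + 2*J²))
g(65, 1/64) - b(-5) = 1 - 32*(-5)*(1 - 1*(-5)²) = 1 - 32*(-5)*(1 - 1*25) = 1 - 32*(-5)*(1 - 25) = 1 - 32*(-5)*(-24) = 1 - 1*3840 = 1 - 3840 = -3839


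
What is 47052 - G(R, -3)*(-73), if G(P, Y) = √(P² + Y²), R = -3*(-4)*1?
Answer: 47052 + 219*√17 ≈ 47955.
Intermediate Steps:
R = 12 (R = 12*1 = 12)
47052 - G(R, -3)*(-73) = 47052 - √(12² + (-3)²)*(-73) = 47052 - √(144 + 9)*(-73) = 47052 - √153*(-73) = 47052 - 3*√17*(-73) = 47052 - (-219)*√17 = 47052 + 219*√17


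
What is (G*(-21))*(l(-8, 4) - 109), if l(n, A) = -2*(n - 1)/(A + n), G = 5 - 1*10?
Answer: -23835/2 ≈ -11918.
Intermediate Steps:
G = -5 (G = 5 - 10 = -5)
l(n, A) = -2*(-1 + n)/(A + n)
(G*(-21))*(l(-8, 4) - 109) = (-5*(-21))*(2*(1 - 1*(-8))/(4 - 8) - 109) = 105*(2*(1 + 8)/(-4) - 109) = 105*(2*(-1/4)*9 - 109) = 105*(-9/2 - 109) = 105*(-227/2) = -23835/2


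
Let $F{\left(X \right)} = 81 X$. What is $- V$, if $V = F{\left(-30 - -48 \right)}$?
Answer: $-1458$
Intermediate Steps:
$V = 1458$ ($V = 81 \left(-30 - -48\right) = 81 \left(-30 + 48\right) = 81 \cdot 18 = 1458$)
$- V = \left(-1\right) 1458 = -1458$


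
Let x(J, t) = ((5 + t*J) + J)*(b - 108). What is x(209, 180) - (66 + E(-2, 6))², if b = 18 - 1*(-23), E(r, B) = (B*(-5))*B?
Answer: -2547874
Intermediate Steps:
E(r, B) = -5*B² (E(r, B) = (-5*B)*B = -5*B²)
b = 41 (b = 18 + 23 = 41)
x(J, t) = -335 - 67*J - 67*J*t (x(J, t) = ((5 + t*J) + J)*(41 - 108) = ((5 + J*t) + J)*(-67) = (5 + J + J*t)*(-67) = -335 - 67*J - 67*J*t)
x(209, 180) - (66 + E(-2, 6))² = (-335 - 67*209 - 67*209*180) - (66 - 5*6²)² = (-335 - 14003 - 2520540) - (66 - 5*36)² = -2534878 - (66 - 180)² = -2534878 - 1*(-114)² = -2534878 - 1*12996 = -2534878 - 12996 = -2547874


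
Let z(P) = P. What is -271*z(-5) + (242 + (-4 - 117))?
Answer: 1476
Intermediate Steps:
-271*z(-5) + (242 + (-4 - 117)) = -271*(-5) + (242 + (-4 - 117)) = 1355 + (242 - 121) = 1355 + 121 = 1476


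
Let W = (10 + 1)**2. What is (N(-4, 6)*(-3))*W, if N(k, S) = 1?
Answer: -363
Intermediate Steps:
W = 121 (W = 11**2 = 121)
(N(-4, 6)*(-3))*W = (1*(-3))*121 = -3*121 = -363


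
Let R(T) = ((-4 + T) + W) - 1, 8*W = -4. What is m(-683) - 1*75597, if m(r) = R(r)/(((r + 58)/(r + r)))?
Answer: -48188616/625 ≈ -77102.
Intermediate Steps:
W = -1/2 (W = (1/8)*(-4) = -1/2 ≈ -0.50000)
R(T) = -11/2 + T (R(T) = ((-4 + T) - 1/2) - 1 = (-9/2 + T) - 1 = -11/2 + T)
m(r) = 2*r*(-11/2 + r)/(58 + r) (m(r) = (-11/2 + r)/(((r + 58)/(r + r))) = (-11/2 + r)/(((58 + r)/((2*r)))) = (-11/2 + r)/(((58 + r)*(1/(2*r)))) = (-11/2 + r)/(((58 + r)/(2*r))) = (-11/2 + r)*(2*r/(58 + r)) = 2*r*(-11/2 + r)/(58 + r))
m(-683) - 1*75597 = -683*(-11 + 2*(-683))/(58 - 683) - 1*75597 = -683*(-11 - 1366)/(-625) - 75597 = -683*(-1/625)*(-1377) - 75597 = -940491/625 - 75597 = -48188616/625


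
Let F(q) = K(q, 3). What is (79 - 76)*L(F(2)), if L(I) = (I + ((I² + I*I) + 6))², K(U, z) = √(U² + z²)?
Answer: 3111 + 192*√13 ≈ 3803.3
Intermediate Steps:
F(q) = √(9 + q²) (F(q) = √(q² + 3²) = √(q² + 9) = √(9 + q²))
L(I) = (6 + I + 2*I²)² (L(I) = (I + ((I² + I²) + 6))² = (I + (2*I² + 6))² = (I + (6 + 2*I²))² = (6 + I + 2*I²)²)
(79 - 76)*L(F(2)) = (79 - 76)*(6 + √(9 + 2²) + 2*(√(9 + 2²))²)² = 3*(6 + √(9 + 4) + 2*(√(9 + 4))²)² = 3*(6 + √13 + 2*(√13)²)² = 3*(6 + √13 + 2*13)² = 3*(6 + √13 + 26)² = 3*(32 + √13)²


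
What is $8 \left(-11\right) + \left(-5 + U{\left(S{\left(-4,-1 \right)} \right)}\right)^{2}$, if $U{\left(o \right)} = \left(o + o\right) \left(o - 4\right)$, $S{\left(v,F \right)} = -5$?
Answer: $7137$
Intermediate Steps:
$U{\left(o \right)} = 2 o \left(-4 + o\right)$
$8 \left(-11\right) + \left(-5 + U{\left(S{\left(-4,-1 \right)} \right)}\right)^{2} = 8 \left(-11\right) + \left(-5 + 2 \left(-5\right) \left(-4 - 5\right)\right)^{2} = -88 + \left(-5 + 2 \left(-5\right) \left(-9\right)\right)^{2} = -88 + \left(-5 + 90\right)^{2} = -88 + 85^{2} = -88 + 7225 = 7137$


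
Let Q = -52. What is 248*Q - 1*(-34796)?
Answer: 21900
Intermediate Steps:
248*Q - 1*(-34796) = 248*(-52) - 1*(-34796) = -12896 + 34796 = 21900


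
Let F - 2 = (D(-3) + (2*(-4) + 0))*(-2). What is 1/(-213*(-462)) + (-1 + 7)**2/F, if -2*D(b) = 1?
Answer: 3542635/1869714 ≈ 1.8947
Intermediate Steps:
D(b) = -1/2 (D(b) = -1/2*1 = -1/2)
F = 19 (F = 2 + (-1/2 + (2*(-4) + 0))*(-2) = 2 + (-1/2 + (-8 + 0))*(-2) = 2 + (-1/2 - 8)*(-2) = 2 - 17/2*(-2) = 2 + 17 = 19)
1/(-213*(-462)) + (-1 + 7)**2/F = 1/(-213*(-462)) + (-1 + 7)**2/19 = -1/213*(-1/462) + 6**2*(1/19) = 1/98406 + 36*(1/19) = 1/98406 + 36/19 = 3542635/1869714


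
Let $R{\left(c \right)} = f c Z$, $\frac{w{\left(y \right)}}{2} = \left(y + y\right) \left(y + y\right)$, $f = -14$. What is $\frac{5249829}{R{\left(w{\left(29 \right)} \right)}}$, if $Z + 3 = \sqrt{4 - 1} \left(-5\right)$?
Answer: $- \frac{5249829}{2072224} + \frac{8749715 \sqrt{3}}{2072224} \approx 4.7799$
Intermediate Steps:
$w{\left(y \right)} = 8 y^{2}$ ($w{\left(y \right)} = 2 \left(y + y\right) \left(y + y\right) = 2 \cdot 2 y 2 y = 2 \cdot 4 y^{2} = 8 y^{2}$)
$Z = -3 - 5 \sqrt{3}$ ($Z = -3 + \sqrt{4 - 1} \left(-5\right) = -3 + \sqrt{3} \left(-5\right) = -3 - 5 \sqrt{3} \approx -11.66$)
$R{\left(c \right)} = - 14 c \left(-3 - 5 \sqrt{3}\right)$
$\frac{5249829}{R{\left(w{\left(29 \right)} \right)}} = \frac{5249829}{14 \cdot 8 \cdot 29^{2} \left(3 + 5 \sqrt{3}\right)} = \frac{5249829}{14 \cdot 8 \cdot 841 \left(3 + 5 \sqrt{3}\right)} = \frac{5249829}{14 \cdot 6728 \left(3 + 5 \sqrt{3}\right)} = \frac{5249829}{282576 + 470960 \sqrt{3}}$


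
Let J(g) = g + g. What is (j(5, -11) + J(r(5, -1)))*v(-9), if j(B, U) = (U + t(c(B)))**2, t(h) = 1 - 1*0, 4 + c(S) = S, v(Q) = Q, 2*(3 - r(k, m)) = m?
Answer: -963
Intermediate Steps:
r(k, m) = 3 - m/2
c(S) = -4 + S
t(h) = 1 (t(h) = 1 + 0 = 1)
J(g) = 2*g
j(B, U) = (1 + U)**2 (j(B, U) = (U + 1)**2 = (1 + U)**2)
(j(5, -11) + J(r(5, -1)))*v(-9) = ((1 - 11)**2 + 2*(3 - 1/2*(-1)))*(-9) = ((-10)**2 + 2*(3 + 1/2))*(-9) = (100 + 2*(7/2))*(-9) = (100 + 7)*(-9) = 107*(-9) = -963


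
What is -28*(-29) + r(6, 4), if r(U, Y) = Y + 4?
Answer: 820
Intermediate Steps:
r(U, Y) = 4 + Y
-28*(-29) + r(6, 4) = -28*(-29) + (4 + 4) = 812 + 8 = 820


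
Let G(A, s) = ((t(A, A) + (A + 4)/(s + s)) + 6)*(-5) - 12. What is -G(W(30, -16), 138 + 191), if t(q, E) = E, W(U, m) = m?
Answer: -12532/329 ≈ -38.091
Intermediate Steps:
G(A, s) = -42 - 5*A - 5*(4 + A)/(2*s) (G(A, s) = ((A + (A + 4)/(s + s)) + 6)*(-5) - 12 = ((A + (4 + A)/((2*s))) + 6)*(-5) - 12 = ((A + (4 + A)*(1/(2*s))) + 6)*(-5) - 12 = ((A + (4 + A)/(2*s)) + 6)*(-5) - 12 = (6 + A + (4 + A)/(2*s))*(-5) - 12 = (-30 - 5*A - 5*(4 + A)/(2*s)) - 12 = -42 - 5*A - 5*(4 + A)/(2*s))
-G(W(30, -16), 138 + 191) = -(-10 - 5/2*(-16) - (138 + 191)*(42 + 5*(-16)))/(138 + 191) = -(-10 + 40 - 1*329*(42 - 80))/329 = -(-10 + 40 - 1*329*(-38))/329 = -(-10 + 40 + 12502)/329 = -12532/329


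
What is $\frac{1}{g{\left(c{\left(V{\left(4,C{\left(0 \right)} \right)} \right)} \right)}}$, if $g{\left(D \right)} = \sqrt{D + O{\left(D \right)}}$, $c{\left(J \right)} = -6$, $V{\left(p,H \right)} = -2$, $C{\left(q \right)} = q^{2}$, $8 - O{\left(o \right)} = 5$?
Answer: $- \frac{i \sqrt{3}}{3} \approx - 0.57735 i$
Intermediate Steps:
$O{\left(o \right)} = 3$ ($O{\left(o \right)} = 8 - 5 = 3$)
$g{\left(D \right)} = \sqrt{3 + D}$ ($g{\left(D \right)} = \sqrt{D + 3} = \sqrt{3 + D}$)
$\frac{1}{g{\left(c{\left(V{\left(4,C{\left(0 \right)} \right)} \right)} \right)}} = \frac{1}{\sqrt{3 - 6}} = \frac{1}{\sqrt{-3}} = \frac{1}{i \sqrt{3}} = - \frac{i \sqrt{3}}{3}$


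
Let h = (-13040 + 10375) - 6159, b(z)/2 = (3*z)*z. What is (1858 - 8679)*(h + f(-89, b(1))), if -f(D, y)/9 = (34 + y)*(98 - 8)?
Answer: 281188904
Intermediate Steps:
b(z) = 6*z**2 (b(z) = 2*((3*z)*z) = 2*(3*z**2) = 6*z**2)
f(D, y) = -27540 - 810*y (f(D, y) = -9*(34 + y)*(98 - 8) = -9*(34 + y)*90 = -9*(3060 + 90*y) = -27540 - 810*y)
h = -8824 (h = -2665 - 6159 = -8824)
(1858 - 8679)*(h + f(-89, b(1))) = (1858 - 8679)*(-8824 + (-27540 - 4860*1**2)) = -6821*(-8824 + (-27540 - 4860)) = -6821*(-8824 - 32400) = -6821*(-41224) = 281188904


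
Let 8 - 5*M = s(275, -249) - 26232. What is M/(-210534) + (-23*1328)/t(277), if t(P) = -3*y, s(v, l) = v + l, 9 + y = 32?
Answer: 232977853/526335 ≈ 442.64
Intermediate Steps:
y = 23 (y = -9 + 32 = 23)
s(v, l) = l + v
M = 26214/5 (M = 8/5 - ((-249 + 275) - 26232)/5 = 8/5 - (26 - 26232)/5 = 8/5 - 1/5*(-26206) = 8/5 + 26206/5 = 26214/5 ≈ 5242.8)
t(P) = -69 (t(P) = -3*23 = -69)
M/(-210534) + (-23*1328)/t(277) = (26214/5)/(-210534) - 23*1328/(-69) = (26214/5)*(-1/210534) - 30544*(-1/69) = -4369/175445 + 1328/3 = 232977853/526335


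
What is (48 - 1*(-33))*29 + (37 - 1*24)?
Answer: 2362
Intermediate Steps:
(48 - 1*(-33))*29 + (37 - 1*24) = (48 + 33)*29 + (37 - 24) = 81*29 + 13 = 2349 + 13 = 2362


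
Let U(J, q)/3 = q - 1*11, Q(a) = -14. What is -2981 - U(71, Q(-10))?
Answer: -2906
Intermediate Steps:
U(J, q) = -33 + 3*q (U(J, q) = 3*(q - 1*11) = 3*(q - 11) = 3*(-11 + q) = -33 + 3*q)
-2981 - U(71, Q(-10)) = -2981 - (-33 + 3*(-14)) = -2981 - (-33 - 42) = -2981 - 1*(-75) = -2981 + 75 = -2906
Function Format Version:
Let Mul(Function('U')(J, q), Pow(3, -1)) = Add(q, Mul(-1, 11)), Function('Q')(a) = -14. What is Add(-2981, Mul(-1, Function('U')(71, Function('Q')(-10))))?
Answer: -2906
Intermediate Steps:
Function('U')(J, q) = Add(-33, Mul(3, q)) (Function('U')(J, q) = Mul(3, Add(q, Mul(-1, 11))) = Mul(3, Add(q, -11)) = Mul(3, Add(-11, q)) = Add(-33, Mul(3, q)))
Add(-2981, Mul(-1, Function('U')(71, Function('Q')(-10)))) = Add(-2981, Mul(-1, Add(-33, Mul(3, -14)))) = Add(-2981, Mul(-1, Add(-33, -42))) = Add(-2981, Mul(-1, -75)) = Add(-2981, 75) = -2906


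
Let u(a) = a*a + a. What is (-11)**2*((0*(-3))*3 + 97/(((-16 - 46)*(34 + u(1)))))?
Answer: -11737/2232 ≈ -5.2585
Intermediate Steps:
u(a) = a + a**2 (u(a) = a**2 + a = a + a**2)
(-11)**2*((0*(-3))*3 + 97/(((-16 - 46)*(34 + u(1))))) = (-11)**2*((0*(-3))*3 + 97/(((-16 - 46)*(34 + 1*(1 + 1))))) = 121*(0*3 + 97/((-62*(34 + 1*2)))) = 121*(0 + 97/((-62*(34 + 2)))) = 121*(0 + 97/((-62*36))) = 121*(0 + 97/(-2232)) = 121*(0 + 97*(-1/2232)) = 121*(0 - 97/2232) = 121*(-97/2232) = -11737/2232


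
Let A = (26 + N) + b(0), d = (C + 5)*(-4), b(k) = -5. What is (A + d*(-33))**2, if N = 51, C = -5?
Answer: 5184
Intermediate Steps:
d = 0 (d = (-5 + 5)*(-4) = 0*(-4) = 0)
A = 72 (A = (26 + 51) - 5 = 77 - 5 = 72)
(A + d*(-33))**2 = (72 + 0*(-33))**2 = (72 + 0)**2 = 72**2 = 5184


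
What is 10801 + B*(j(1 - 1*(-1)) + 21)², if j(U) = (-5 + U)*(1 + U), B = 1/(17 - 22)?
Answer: 53861/5 ≈ 10772.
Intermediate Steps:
B = -⅕ (B = 1/(-5) = -⅕ ≈ -0.20000)
j(U) = (1 + U)*(-5 + U)
10801 + B*(j(1 - 1*(-1)) + 21)² = 10801 - ((-5 + (1 - 1*(-1))² - 4*(1 - 1*(-1))) + 21)²/5 = 10801 - ((-5 + (1 + 1)² - 4*(1 + 1)) + 21)²/5 = 10801 - ((-5 + 2² - 4*2) + 21)²/5 = 10801 - ((-5 + 4 - 8) + 21)²/5 = 10801 - (-9 + 21)²/5 = 10801 - ⅕*12² = 10801 - ⅕*144 = 10801 - 144/5 = 53861/5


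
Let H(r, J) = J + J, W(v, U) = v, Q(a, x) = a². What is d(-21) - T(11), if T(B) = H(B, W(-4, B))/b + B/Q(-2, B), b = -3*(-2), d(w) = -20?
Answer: -257/12 ≈ -21.417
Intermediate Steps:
b = 6
H(r, J) = 2*J
T(B) = -4/3 + B/4 (T(B) = (2*(-4))/6 + B/((-2)²) = -8*⅙ + B/4 = -4/3 + B*(¼) = -4/3 + B/4)
d(-21) - T(11) = -20 - (-4/3 + (¼)*11) = -20 - (-4/3 + 11/4) = -20 - 1*17/12 = -20 - 17/12 = -257/12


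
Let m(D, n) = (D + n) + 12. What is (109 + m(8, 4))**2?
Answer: 17689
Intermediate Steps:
m(D, n) = 12 + D + n
(109 + m(8, 4))**2 = (109 + (12 + 8 + 4))**2 = (109 + 24)**2 = 133**2 = 17689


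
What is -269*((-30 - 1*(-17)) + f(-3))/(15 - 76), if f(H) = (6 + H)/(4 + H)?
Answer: -2690/61 ≈ -44.098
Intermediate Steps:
f(H) = (6 + H)/(4 + H)
-269*((-30 - 1*(-17)) + f(-3))/(15 - 76) = -269*((-30 - 1*(-17)) + (6 - 3)/(4 - 3))/(15 - 76) = -269*((-30 + 17) + 3/1)/(-61) = -269*(-13 + 1*3)*(-1)/61 = -269*(-13 + 3)*(-1)/61 = -(-2690)*(-1)/61 = -269*10/61 = -2690/61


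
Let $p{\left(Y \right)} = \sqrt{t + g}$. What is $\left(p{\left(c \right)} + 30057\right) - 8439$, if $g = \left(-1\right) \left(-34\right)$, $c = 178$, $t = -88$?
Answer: $21618 + 3 i \sqrt{6} \approx 21618.0 + 7.3485 i$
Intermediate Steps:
$g = 34$
$p{\left(Y \right)} = 3 i \sqrt{6}$ ($p{\left(Y \right)} = \sqrt{-88 + 34} = \sqrt{-54} = 3 i \sqrt{6}$)
$\left(p{\left(c \right)} + 30057\right) - 8439 = \left(3 i \sqrt{6} + 30057\right) - 8439 = \left(30057 + 3 i \sqrt{6}\right) - 8439 = 21618 + 3 i \sqrt{6}$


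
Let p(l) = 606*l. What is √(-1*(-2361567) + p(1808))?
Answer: 3*√384135 ≈ 1859.4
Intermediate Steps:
√(-1*(-2361567) + p(1808)) = √(-1*(-2361567) + 606*1808) = √(2361567 + 1095648) = √3457215 = 3*√384135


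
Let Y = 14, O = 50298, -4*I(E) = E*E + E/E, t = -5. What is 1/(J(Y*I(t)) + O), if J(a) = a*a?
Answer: 1/58579 ≈ 1.7071e-5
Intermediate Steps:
I(E) = -¼ - E²/4 (I(E) = -(E*E + E/E)/4 = -(E² + 1)/4 = -(1 + E²)/4 = -¼ - E²/4)
J(a) = a²
1/(J(Y*I(t)) + O) = 1/((14*(-¼ - ¼*(-5)²))² + 50298) = 1/((14*(-¼ - ¼*25))² + 50298) = 1/((14*(-¼ - 25/4))² + 50298) = 1/((14*(-13/2))² + 50298) = 1/((-91)² + 50298) = 1/(8281 + 50298) = 1/58579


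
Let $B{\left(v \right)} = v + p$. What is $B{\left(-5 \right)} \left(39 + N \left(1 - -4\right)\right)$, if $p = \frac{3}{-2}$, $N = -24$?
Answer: $\frac{1053}{2} \approx 526.5$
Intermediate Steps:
$p = - \frac{3}{2}$ ($p = 3 \left(- \frac{1}{2}\right) = - \frac{3}{2} \approx -1.5$)
$B{\left(v \right)} = - \frac{3}{2} + v$ ($B{\left(v \right)} = v - \frac{3}{2} = - \frac{3}{2} + v$)
$B{\left(-5 \right)} \left(39 + N \left(1 - -4\right)\right) = \left(- \frac{3}{2} - 5\right) \left(39 - 24 \left(1 - -4\right)\right) = - \frac{13 \left(39 - 24 \left(1 + 4\right)\right)}{2} = - \frac{13 \left(39 - 120\right)}{2} = \left(- \frac{13}{2}\right) \left(-81\right) = \frac{1053}{2}$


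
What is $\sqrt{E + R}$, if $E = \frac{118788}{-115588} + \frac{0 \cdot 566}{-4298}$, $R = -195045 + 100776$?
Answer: $\frac{3 i \sqrt{8746547138670}}{28897} \approx 307.03 i$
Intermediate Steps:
$R = -94269$
$E = - \frac{29697}{28897}$ ($E = 118788 \left(- \frac{1}{115588}\right) + 0 \left(- \frac{1}{4298}\right) = - \frac{29697}{28897} + 0 = - \frac{29697}{28897} \approx -1.0277$)
$\sqrt{E + R} = \sqrt{- \frac{29697}{28897} - 94269} = \sqrt{- \frac{2724120990}{28897}} = \frac{3 i \sqrt{8746547138670}}{28897}$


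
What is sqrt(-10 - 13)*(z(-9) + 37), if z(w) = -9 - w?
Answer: 37*I*sqrt(23) ≈ 177.45*I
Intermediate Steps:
sqrt(-10 - 13)*(z(-9) + 37) = sqrt(-10 - 13)*((-9 - 1*(-9)) + 37) = sqrt(-23)*((-9 + 9) + 37) = (I*sqrt(23))*(0 + 37) = (I*sqrt(23))*37 = 37*I*sqrt(23)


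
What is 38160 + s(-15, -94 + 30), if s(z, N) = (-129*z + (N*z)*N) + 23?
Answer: -21322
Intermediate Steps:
s(z, N) = 23 - 129*z + z*N**2 (s(z, N) = (-129*z + z*N**2) + 23 = 23 - 129*z + z*N**2)
38160 + s(-15, -94 + 30) = 38160 + (23 - 129*(-15) - 15*(-94 + 30)**2) = 38160 + (23 + 1935 - 15*(-64)**2) = 38160 + (23 + 1935 - 15*4096) = 38160 + (23 + 1935 - 61440) = 38160 - 59482 = -21322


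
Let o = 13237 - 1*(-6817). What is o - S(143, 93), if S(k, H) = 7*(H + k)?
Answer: 18402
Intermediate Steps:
o = 20054 (o = 13237 + 6817 = 20054)
S(k, H) = 7*H + 7*k
o - S(143, 93) = 20054 - (7*93 + 7*143) = 20054 - (651 + 1001) = 20054 - 1*1652 = 20054 - 1652 = 18402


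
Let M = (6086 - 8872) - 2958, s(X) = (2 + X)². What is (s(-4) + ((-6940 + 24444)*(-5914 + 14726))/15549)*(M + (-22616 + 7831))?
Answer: -1055925839292/5183 ≈ -2.0373e+8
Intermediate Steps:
M = -5744 (M = -2786 - 2958 = -5744)
(s(-4) + ((-6940 + 24444)*(-5914 + 14726))/15549)*(M + (-22616 + 7831)) = ((2 - 4)² + ((-6940 + 24444)*(-5914 + 14726))/15549)*(-5744 + (-22616 + 7831)) = ((-2)² + (17504*8812)*(1/15549))*(-5744 - 14785) = (4 + 154245248*(1/15549))*(-20529) = (4 + 154245248/15549)*(-20529) = (154307444/15549)*(-20529) = -1055925839292/5183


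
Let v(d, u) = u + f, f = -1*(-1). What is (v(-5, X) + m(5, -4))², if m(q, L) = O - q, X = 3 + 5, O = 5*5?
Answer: 841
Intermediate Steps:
O = 25
X = 8
f = 1
v(d, u) = 1 + u (v(d, u) = u + 1 = 1 + u)
m(q, L) = 25 - q
(v(-5, X) + m(5, -4))² = ((1 + 8) + (25 - 1*5))² = (9 + (25 - 5))² = (9 + 20)² = 29² = 841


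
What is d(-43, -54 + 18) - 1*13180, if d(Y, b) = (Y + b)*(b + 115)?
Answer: -19421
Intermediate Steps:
d(Y, b) = (115 + b)*(Y + b) (d(Y, b) = (Y + b)*(115 + b) = (115 + b)*(Y + b))
d(-43, -54 + 18) - 1*13180 = ((-54 + 18)² + 115*(-43) + 115*(-54 + 18) - 43*(-54 + 18)) - 1*13180 = ((-36)² - 4945 + 115*(-36) - 43*(-36)) - 13180 = (1296 - 4945 - 4140 + 1548) - 13180 = -6241 - 13180 = -19421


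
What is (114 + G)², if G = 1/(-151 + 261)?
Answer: 157276681/12100 ≈ 12998.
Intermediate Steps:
G = 1/110 ≈ 0.0090909
(114 + G)² = (114 + 1/110)² = (12541/110)² = 157276681/12100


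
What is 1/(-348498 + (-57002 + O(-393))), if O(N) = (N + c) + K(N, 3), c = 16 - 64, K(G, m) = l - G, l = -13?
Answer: -1/405561 ≈ -2.4657e-6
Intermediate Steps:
K(G, m) = -13 - G
c = -48
O(N) = -61 (O(N) = (N - 48) + (-13 - N) = (-48 + N) + (-13 - N) = -61)
1/(-348498 + (-57002 + O(-393))) = 1/(-348498 + (-57002 - 61)) = 1/(-348498 - 57063) = 1/(-405561) = -1/405561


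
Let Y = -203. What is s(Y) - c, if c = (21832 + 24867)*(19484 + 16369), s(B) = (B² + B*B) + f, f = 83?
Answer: -1674216746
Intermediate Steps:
s(B) = 83 + 2*B² (s(B) = (B² + B*B) + 83 = (B² + B²) + 83 = 2*B² + 83 = 83 + 2*B²)
c = 1674299247 (c = 46699*35853 = 1674299247)
s(Y) - c = (83 + 2*(-203)²) - 1*1674299247 = (83 + 2*41209) - 1674299247 = (83 + 82418) - 1674299247 = 82501 - 1674299247 = -1674216746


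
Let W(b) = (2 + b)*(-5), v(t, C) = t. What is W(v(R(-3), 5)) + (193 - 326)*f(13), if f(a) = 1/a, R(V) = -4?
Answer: -3/13 ≈ -0.23077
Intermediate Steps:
W(b) = -10 - 5*b
W(v(R(-3), 5)) + (193 - 326)*f(13) = (-10 - 5*(-4)) + (193 - 326)/13 = (-10 + 20) - 133*1/13 = 10 - 133/13 = -3/13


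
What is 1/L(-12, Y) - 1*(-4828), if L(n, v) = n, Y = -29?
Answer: 57935/12 ≈ 4827.9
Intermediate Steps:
1/L(-12, Y) - 1*(-4828) = 1/(-12) - 1*(-4828) = -1/12 + 4828 = 57935/12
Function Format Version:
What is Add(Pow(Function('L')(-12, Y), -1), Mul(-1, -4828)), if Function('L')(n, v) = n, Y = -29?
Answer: Rational(57935, 12) ≈ 4827.9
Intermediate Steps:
Add(Pow(Function('L')(-12, Y), -1), Mul(-1, -4828)) = Add(Pow(-12, -1), Mul(-1, -4828)) = Add(Rational(-1, 12), 4828) = Rational(57935, 12)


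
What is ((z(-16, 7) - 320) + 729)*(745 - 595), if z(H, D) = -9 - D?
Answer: 58950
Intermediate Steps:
((z(-16, 7) - 320) + 729)*(745 - 595) = (((-9 - 1*7) - 320) + 729)*(745 - 595) = (((-9 - 7) - 320) + 729)*150 = ((-16 - 320) + 729)*150 = (-336 + 729)*150 = 393*150 = 58950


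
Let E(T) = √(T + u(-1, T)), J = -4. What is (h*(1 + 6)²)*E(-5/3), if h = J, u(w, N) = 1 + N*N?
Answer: -196*√19/3 ≈ -284.78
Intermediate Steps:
u(w, N) = 1 + N²
E(T) = √(1 + T + T²) (E(T) = √(T + (1 + T²)) = √(1 + T + T²))
h = -4
(h*(1 + 6)²)*E(-5/3) = (-4*(1 + 6)²)*√(1 - 5/3 + (-5/3)²) = (-4*7²)*√(1 - 5*⅓ + (-5*⅓)²) = (-4*49)*√(1 - 5/3 + (-5/3)²) = -196*√(1 - 5/3 + 25/9) = -196*√19/3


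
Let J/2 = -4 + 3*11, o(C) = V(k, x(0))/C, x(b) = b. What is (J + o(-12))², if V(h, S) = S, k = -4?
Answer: 3364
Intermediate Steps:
o(C) = 0 (o(C) = 0/C = 0)
J = 58 (J = 2*(-4 + 3*11) = 2*(-4 + 33) = 2*29 = 58)
(J + o(-12))² = (58 + 0)² = 58² = 3364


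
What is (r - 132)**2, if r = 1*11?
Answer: 14641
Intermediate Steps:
r = 11
(r - 132)**2 = (11 - 132)**2 = (-121)**2 = 14641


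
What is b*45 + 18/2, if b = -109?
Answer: -4896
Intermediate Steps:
b*45 + 18/2 = -109*45 + 18/2 = -4905 + 18*(½) = -4905 + 9 = -4896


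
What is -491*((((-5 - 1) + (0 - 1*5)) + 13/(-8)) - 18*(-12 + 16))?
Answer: 332407/8 ≈ 41551.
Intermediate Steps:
-491*((((-5 - 1) + (0 - 1*5)) + 13/(-8)) - 18*(-12 + 16)) = -491*(((-6 + (0 - 5)) + 13*(-⅛)) - 18*4) = -491*(((-6 - 5) - 13/8) - 72) = -491*((-11 - 13/8) - 72) = -491*(-101/8 - 72) = -491*(-677/8) = 332407/8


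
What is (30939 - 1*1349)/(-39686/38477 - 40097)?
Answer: -227706886/308570391 ≈ -0.73794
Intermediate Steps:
(30939 - 1*1349)/(-39686/38477 - 40097) = (30939 - 1349)/(-39686*1/38477 - 40097) = 29590/(-39686/38477 - 40097) = 29590/(-1542851955/38477) = 29590*(-38477/1542851955) = -227706886/308570391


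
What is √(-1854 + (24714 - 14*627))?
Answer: √14082 ≈ 118.67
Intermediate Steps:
√(-1854 + (24714 - 14*627)) = √(-1854 + (24714 - 1*8778)) = √(-1854 + (24714 - 8778)) = √(-1854 + 15936) = √14082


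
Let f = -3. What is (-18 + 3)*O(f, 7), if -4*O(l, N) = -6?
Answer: -45/2 ≈ -22.500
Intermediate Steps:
O(l, N) = 3/2 (O(l, N) = -¼*(-6) = 3/2)
(-18 + 3)*O(f, 7) = (-18 + 3)*(3/2) = -15*3/2 = -45/2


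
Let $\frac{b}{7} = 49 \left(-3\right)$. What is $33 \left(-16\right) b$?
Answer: $543312$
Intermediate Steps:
$b = -1029$ ($b = 7 \cdot 49 \left(-3\right) = 7 \left(-147\right) = -1029$)
$33 \left(-16\right) b = 33 \left(-16\right) \left(-1029\right) = \left(-528\right) \left(-1029\right) = 543312$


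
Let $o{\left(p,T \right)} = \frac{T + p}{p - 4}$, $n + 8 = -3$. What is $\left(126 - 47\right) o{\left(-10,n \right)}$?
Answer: $\frac{237}{2} \approx 118.5$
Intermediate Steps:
$n = -11$ ($n = -8 - 3 = -11$)
$o{\left(p,T \right)} = \frac{T + p}{-4 + p}$
$\left(126 - 47\right) o{\left(-10,n \right)} = \left(126 - 47\right) \frac{-11 - 10}{-4 - 10} = 79 \frac{1}{-14} \left(-21\right) = 79 \left(\left(- \frac{1}{14}\right) \left(-21\right)\right) = 79 \cdot \frac{3}{2} = \frac{237}{2}$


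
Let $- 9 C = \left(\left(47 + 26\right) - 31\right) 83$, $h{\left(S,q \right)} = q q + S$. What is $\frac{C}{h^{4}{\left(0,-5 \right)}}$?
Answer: $- \frac{1162}{1171875} \approx -0.00099157$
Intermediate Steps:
$h{\left(S,q \right)} = S + q^{2}$ ($h{\left(S,q \right)} = q^{2} + S = S + q^{2}$)
$C = - \frac{1162}{3}$ ($C = - \frac{\left(\left(47 + 26\right) - 31\right) 83}{9} = - \frac{\left(73 - 31\right) 83}{9} = - \frac{42 \cdot 83}{9} = \left(- \frac{1}{9}\right) 3486 = - \frac{1162}{3} \approx -387.33$)
$\frac{C}{h^{4}{\left(0,-5 \right)}} = - \frac{1162}{3 \left(0 + \left(-5\right)^{2}\right)^{4}} = - \frac{1162}{3 \left(0 + 25\right)^{4}} = - \frac{1162}{3 \cdot 25^{4}} = - \frac{1162}{3 \cdot 390625} = \left(- \frac{1162}{3}\right) \frac{1}{390625} = - \frac{1162}{1171875}$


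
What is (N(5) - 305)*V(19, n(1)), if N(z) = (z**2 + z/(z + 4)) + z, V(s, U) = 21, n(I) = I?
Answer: -17290/3 ≈ -5763.3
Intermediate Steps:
N(z) = z + z**2 + z/(4 + z) (N(z) = (z**2 + z/(4 + z)) + z = z + z**2 + z/(4 + z))
(N(5) - 305)*V(19, n(1)) = (5*(5 + 5**2 + 5*5)/(4 + 5) - 305)*21 = (5*(5 + 25 + 25)/9 - 305)*21 = (5*(1/9)*55 - 305)*21 = (275/9 - 305)*21 = -2470/9*21 = -17290/3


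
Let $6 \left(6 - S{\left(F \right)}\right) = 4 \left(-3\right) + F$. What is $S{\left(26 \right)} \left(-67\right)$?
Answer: $- \frac{737}{3} \approx -245.67$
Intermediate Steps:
$S{\left(F \right)} = 8 - \frac{F}{6}$ ($S{\left(F \right)} = 6 - \frac{4 \left(-3\right) + F}{6} = 6 - \frac{-12 + F}{6} = 6 - \left(-2 + \frac{F}{6}\right) = 8 - \frac{F}{6}$)
$S{\left(26 \right)} \left(-67\right) = \left(8 - \frac{13}{3}\right) \left(-67\right) = \frac{11}{3} \left(-67\right) = - \frac{737}{3}$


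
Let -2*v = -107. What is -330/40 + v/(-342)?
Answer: -2875/342 ≈ -8.4064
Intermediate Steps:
v = 107/2 (v = -½*(-107) = 107/2 ≈ 53.500)
-330/40 + v/(-342) = -330/40 + (107/2)/(-342) = -330*1/40 + (107/2)*(-1/342) = -33/4 - 107/684 = -2875/342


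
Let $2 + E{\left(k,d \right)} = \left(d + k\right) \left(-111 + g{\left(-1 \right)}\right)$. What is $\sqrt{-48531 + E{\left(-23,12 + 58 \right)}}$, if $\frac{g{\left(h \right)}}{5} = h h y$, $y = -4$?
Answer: $i \sqrt{54690} \approx 233.86 i$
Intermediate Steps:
$g{\left(h \right)} = - 20 h^{2}$ ($g{\left(h \right)} = 5 h h \left(-4\right) = 5 h \left(- 4 h\right) = 5 \left(- 4 h^{2}\right) = - 20 h^{2}$)
$E{\left(k,d \right)} = -2 - 131 d - 131 k$ ($E{\left(k,d \right)} = -2 + \left(d + k\right) \left(-111 - 20 \left(-1\right)^{2}\right) = -2 + \left(d + k\right) \left(-111 - 20\right) = -2 + \left(d + k\right) \left(-131\right) = -2 - \left(131 d + 131 k\right) = -2 - 131 d - 131 k$)
$\sqrt{-48531 + E{\left(-23,12 + 58 \right)}} = \sqrt{-48531 - \left(-3011 + 131 \left(12 + 58\right)\right)} = \sqrt{-48531 - 6159} = \sqrt{-54690} = i \sqrt{54690}$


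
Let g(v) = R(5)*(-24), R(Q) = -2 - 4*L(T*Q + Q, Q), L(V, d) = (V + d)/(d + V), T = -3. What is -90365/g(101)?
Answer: -90365/144 ≈ -627.54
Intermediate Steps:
L(V, d) = 1 (L(V, d) = (V + d)/(V + d) = 1)
R(Q) = -6 (R(Q) = -2 - 4*1 = -2 - 4 = -6)
g(v) = 144 (g(v) = -6*(-24) = 144)
-90365/g(101) = -90365/144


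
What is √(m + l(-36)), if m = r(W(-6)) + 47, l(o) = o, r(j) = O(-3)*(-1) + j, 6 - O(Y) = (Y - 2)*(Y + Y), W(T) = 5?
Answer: 2*√10 ≈ 6.3246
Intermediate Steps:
O(Y) = 6 - 2*Y*(-2 + Y) (O(Y) = 6 - (Y - 2)*(Y + Y) = 6 - (-2 + Y)*2*Y = 6 - 2*Y*(-2 + Y))
r(j) = 24 + j (r(j) = (6 - 2*(-3)² + 4*(-3))*(-1) + j = (6 - 2*9 - 12)*(-1) + j = (6 - 18 - 12)*(-1) + j = -24*(-1) + j = 24 + j)
m = 76 (m = (24 + 5) + 47 = 29 + 47 = 76)
√(m + l(-36)) = √(76 - 36) = √40 = 2*√10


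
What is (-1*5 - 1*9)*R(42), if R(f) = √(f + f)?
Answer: -28*√21 ≈ -128.31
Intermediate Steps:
R(f) = √2*√f (R(f) = √(2*f) = √2*√f)
(-1*5 - 1*9)*R(42) = (-1*5 - 1*9)*(√2*√42) = (-5 - 9)*(2*√21) = -28*√21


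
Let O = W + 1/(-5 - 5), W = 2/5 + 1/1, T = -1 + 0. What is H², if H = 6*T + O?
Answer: 2209/100 ≈ 22.090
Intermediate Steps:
T = -1
W = 7/5 (W = 2*(⅕) + 1*1 = ⅖ + 1 = 7/5 ≈ 1.4000)
O = 13/10 (O = 7/5 + 1/(-5 - 5) = 7/5 + 1/(-10) = 7/5 - ⅒ = 13/10 ≈ 1.3000)
H = -47/10 (H = 6*(-1) + 13/10 = -6 + 13/10 = -47/10 ≈ -4.7000)
H² = (-47/10)² = 2209/100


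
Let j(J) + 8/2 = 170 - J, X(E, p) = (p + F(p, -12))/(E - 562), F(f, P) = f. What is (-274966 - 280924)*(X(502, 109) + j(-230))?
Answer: -654338119/3 ≈ -2.1811e+8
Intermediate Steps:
X(E, p) = 2*p/(-562 + E) (X(E, p) = (p + p)/(E - 562) = (2*p)/(-562 + E) = 2*p/(-562 + E))
j(J) = 166 - J (j(J) = -4 + (170 - J) = 166 - J)
(-274966 - 280924)*(X(502, 109) + j(-230)) = (-274966 - 280924)*(2*109/(-562 + 502) + (166 - 1*(-230))) = -555890*(2*109/(-60) + (166 + 230)) = -555890*(2*109*(-1/60) + 396) = -555890*(-109/30 + 396) = -555890*11771/30 = -654338119/3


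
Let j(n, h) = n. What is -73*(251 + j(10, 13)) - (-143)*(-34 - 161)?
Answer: -46938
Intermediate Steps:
-73*(251 + j(10, 13)) - (-143)*(-34 - 161) = -73*(251 + 10) - (-143)*(-34 - 161) = -73*261 - (-143)*(-195) = -19053 - 1*27885 = -19053 - 27885 = -46938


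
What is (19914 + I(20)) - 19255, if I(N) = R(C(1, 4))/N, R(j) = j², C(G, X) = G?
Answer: 13181/20 ≈ 659.05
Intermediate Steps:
I(N) = 1/N (I(N) = 1²/N = 1/N)
(19914 + I(20)) - 19255 = (19914 + 1/20) - 19255 = 398281/20 - 19255 = 13181/20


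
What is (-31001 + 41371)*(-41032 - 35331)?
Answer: -791884310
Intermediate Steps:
(-31001 + 41371)*(-41032 - 35331) = 10370*(-76363) = -791884310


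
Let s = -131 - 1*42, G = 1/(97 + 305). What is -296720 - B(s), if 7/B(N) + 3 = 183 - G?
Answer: -3067195042/10337 ≈ -2.9672e+5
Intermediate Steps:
G = 1/402 ≈ 0.0024876
s = -173 (s = -131 - 42 = -173)
B(N) = 402/10337 (B(N) = 7/(-3 + (183 - 1*1/402)) = 7/(-3 + (183 - 1/402)) = 7/(-3 + 73565/402) = 7/(72359/402) = 7*(402/72359) = 402/10337)
-296720 - B(s) = -296720 - 1*402/10337 = -296720 - 402/10337 = -3067195042/10337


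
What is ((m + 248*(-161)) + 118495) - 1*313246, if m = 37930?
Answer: -196749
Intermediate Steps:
((m + 248*(-161)) + 118495) - 1*313246 = ((37930 + 248*(-161)) + 118495) - 1*313246 = ((37930 - 39928) + 118495) - 313246 = (-1998 + 118495) - 313246 = 116497 - 313246 = -196749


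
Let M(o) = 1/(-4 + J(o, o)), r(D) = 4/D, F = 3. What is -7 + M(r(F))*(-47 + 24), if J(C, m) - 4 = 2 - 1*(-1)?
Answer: -44/3 ≈ -14.667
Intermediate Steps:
J(C, m) = 7 (J(C, m) = 4 + (2 - 1*(-1)) = 4 + (2 + 1) = 4 + 3 = 7)
M(o) = ⅓ (M(o) = 1/(-4 + 7) = 1/3 = ⅓)
-7 + M(r(F))*(-47 + 24) = -7 + (-47 + 24)/3 = -7 + (⅓)*(-23) = -7 - 23/3 = -44/3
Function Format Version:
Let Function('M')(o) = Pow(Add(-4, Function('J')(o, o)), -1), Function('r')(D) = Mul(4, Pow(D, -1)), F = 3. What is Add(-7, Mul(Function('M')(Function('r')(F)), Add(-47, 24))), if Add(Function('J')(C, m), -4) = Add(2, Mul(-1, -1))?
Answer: Rational(-44, 3) ≈ -14.667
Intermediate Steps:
Function('J')(C, m) = 7 (Function('J')(C, m) = Add(4, Add(2, Mul(-1, -1))) = Add(4, Add(2, 1)) = Add(4, 3) = 7)
Function('M')(o) = Rational(1, 3) (Function('M')(o) = Pow(Add(-4, 7), -1) = Pow(3, -1) = Rational(1, 3))
Add(-7, Mul(Function('M')(Function('r')(F)), Add(-47, 24))) = Add(-7, Mul(Rational(1, 3), Add(-47, 24))) = Add(-7, Mul(Rational(1, 3), -23)) = Add(-7, Rational(-23, 3)) = Rational(-44, 3)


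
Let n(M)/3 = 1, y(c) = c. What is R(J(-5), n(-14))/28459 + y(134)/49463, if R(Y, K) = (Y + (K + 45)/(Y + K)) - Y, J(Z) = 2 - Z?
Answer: 20254642/7038337585 ≈ 0.0028778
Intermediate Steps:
n(M) = 3 (n(M) = 3*1 = 3)
R(Y, K) = (45 + K)/(K + Y) (R(Y, K) = (Y + (45 + K)/(K + Y)) - Y = (45 + K)/(K + Y))
R(J(-5), n(-14))/28459 + y(134)/49463 = ((45 + 3)/(3 + (2 - 1*(-5))))/28459 + 134/49463 = (48/(3 + (2 + 5)))*(1/28459) + 134*(1/49463) = (48/(3 + 7))*(1/28459) + 134/49463 = (48/10)*(1/28459) + 134/49463 = ((1/10)*48)*(1/28459) + 134/49463 = (24/5)*(1/28459) + 134/49463 = 24/142295 + 134/49463 = 20254642/7038337585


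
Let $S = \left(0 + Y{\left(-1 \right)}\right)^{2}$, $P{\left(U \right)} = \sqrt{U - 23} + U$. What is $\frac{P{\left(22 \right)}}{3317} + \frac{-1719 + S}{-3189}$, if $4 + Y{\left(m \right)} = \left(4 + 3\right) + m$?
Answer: $\frac{5758813}{10577913} + \frac{i}{3317} \approx 0.54442 + 0.00030148 i$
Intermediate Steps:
$Y{\left(m \right)} = 3 + m$ ($Y{\left(m \right)} = -4 + \left(\left(4 + 3\right) + m\right) = -4 + \left(7 + m\right) = 3 + m$)
$P{\left(U \right)} = U + \sqrt{-23 + U}$ ($P{\left(U \right)} = \sqrt{-23 + U} + U = U + \sqrt{-23 + U}$)
$S = 4$ ($S = \left(0 + \left(3 - 1\right)\right)^{2} = \left(0 + 2\right)^{2} = 2^{2} = 4$)
$\frac{P{\left(22 \right)}}{3317} + \frac{-1719 + S}{-3189} = \frac{22 + \sqrt{-23 + 22}}{3317} + \frac{-1719 + 4}{-3189} = \left(22 + \sqrt{-1}\right) \frac{1}{3317} - - \frac{1715}{3189} = \left(22 + i\right) \frac{1}{3317} + \frac{1715}{3189} = \left(\frac{22}{3317} + \frac{i}{3317}\right) + \frac{1715}{3189} = \frac{5758813}{10577913} + \frac{i}{3317}$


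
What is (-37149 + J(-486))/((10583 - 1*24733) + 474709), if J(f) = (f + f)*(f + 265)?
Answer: 177663/460559 ≈ 0.38576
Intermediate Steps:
J(f) = 2*f*(265 + f) (J(f) = (2*f)*(265 + f) = 2*f*(265 + f))
(-37149 + J(-486))/((10583 - 1*24733) + 474709) = (-37149 + 2*(-486)*(265 - 486))/((10583 - 1*24733) + 474709) = (-37149 + 2*(-486)*(-221))/((10583 - 24733) + 474709) = (-37149 + 214812)/(-14150 + 474709) = 177663/460559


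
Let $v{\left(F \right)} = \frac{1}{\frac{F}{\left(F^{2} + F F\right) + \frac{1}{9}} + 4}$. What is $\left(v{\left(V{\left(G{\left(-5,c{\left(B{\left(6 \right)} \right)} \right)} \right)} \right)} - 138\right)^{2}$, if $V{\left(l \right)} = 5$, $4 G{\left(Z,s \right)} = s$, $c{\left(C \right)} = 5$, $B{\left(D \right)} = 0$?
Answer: $\frac{64877693521}{3418801} \approx 18977.0$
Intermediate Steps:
$G{\left(Z,s \right)} = \frac{s}{4}$
$v{\left(F \right)} = \frac{1}{4 + \frac{F}{\frac{1}{9} + 2 F^{2}}}$ ($v{\left(F \right)} = \frac{1}{\frac{F}{\left(F^{2} + F^{2}\right) + \frac{1}{9}} + 4} = \frac{1}{\frac{F}{2 F^{2} + \frac{1}{9}} + 4} = \frac{1}{\frac{F}{\frac{1}{9} + 2 F^{2}} + 4} = \frac{1}{4 + \frac{F}{\frac{1}{9} + 2 F^{2}}}$)
$\left(v{\left(V{\left(G{\left(-5,c{\left(B{\left(6 \right)} \right)} \right)} \right)} \right)} - 138\right)^{2} = \left(\frac{1 + 18 \cdot 5^{2}}{4 + 9 \cdot 5 + 72 \cdot 5^{2}} - 138\right)^{2} = \left(\frac{1 + 18 \cdot 25}{4 + 45 + 72 \cdot 25} - 138\right)^{2} = \left(\frac{1 + 450}{4 + 45 + 1800} - 138\right)^{2} = \left(\frac{1}{1849} \cdot 451 - 138\right)^{2} = \left(\frac{451}{1849} - 138\right)^{2} = \left(- \frac{254711}{1849}\right)^{2} = \frac{64877693521}{3418801}$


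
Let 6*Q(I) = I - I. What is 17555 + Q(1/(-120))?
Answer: 17555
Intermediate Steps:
Q(I) = 0 (Q(I) = (I - I)/6 = (⅙)*0 = 0)
17555 + Q(1/(-120)) = 17555 + 0 = 17555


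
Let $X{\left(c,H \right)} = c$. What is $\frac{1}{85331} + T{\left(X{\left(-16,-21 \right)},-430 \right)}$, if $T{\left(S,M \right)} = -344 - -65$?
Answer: $- \frac{23807348}{85331} \approx -279.0$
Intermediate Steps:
$T{\left(S,M \right)} = -279$ ($T{\left(S,M \right)} = -344 + 65 = -279$)
$\frac{1}{85331} + T{\left(X{\left(-16,-21 \right)},-430 \right)} = \frac{1}{85331} - 279 = - \frac{23807348}{85331}$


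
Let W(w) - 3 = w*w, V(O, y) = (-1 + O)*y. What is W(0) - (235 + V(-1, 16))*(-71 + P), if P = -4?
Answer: 15228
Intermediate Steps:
V(O, y) = y*(-1 + O)
W(w) = 3 + w**2 (W(w) = 3 + w*w = 3 + w**2)
W(0) - (235 + V(-1, 16))*(-71 + P) = (3 + 0**2) - (235 + 16*(-1 - 1))*(-71 - 4) = (3 + 0) - (235 + 16*(-2))*(-75) = 3 - (235 - 32)*(-75) = 3 - 203*(-75) = 3 - 1*(-15225) = 3 + 15225 = 15228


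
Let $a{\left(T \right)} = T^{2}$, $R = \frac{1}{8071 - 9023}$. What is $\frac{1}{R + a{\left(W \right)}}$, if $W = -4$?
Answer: $\frac{952}{15231} \approx 0.062504$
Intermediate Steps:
$R = - \frac{1}{952}$ ($R = \frac{1}{-952} = - \frac{1}{952} \approx -0.0010504$)
$\frac{1}{R + a{\left(W \right)}} = \frac{1}{- \frac{1}{952} + \left(-4\right)^{2}} = \frac{1}{- \frac{1}{952} + 16} = \frac{1}{\frac{15231}{952}} = \frac{952}{15231}$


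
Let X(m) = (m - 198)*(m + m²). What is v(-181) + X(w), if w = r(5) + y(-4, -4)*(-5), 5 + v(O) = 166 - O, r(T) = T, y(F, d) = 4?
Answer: -44388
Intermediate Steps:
v(O) = 161 - O (v(O) = -5 + (166 - O) = 161 - O)
w = -15 (w = 5 + 4*(-5) = 5 - 20 = -15)
X(m) = (-198 + m)*(m + m²)
v(-181) + X(w) = (161 - 1*(-181)) - 15*(-198 + (-15)² - 197*(-15)) = (161 + 181) - 15*(-198 + 225 + 2955) = 342 - 15*2982 = 342 - 44730 = -44388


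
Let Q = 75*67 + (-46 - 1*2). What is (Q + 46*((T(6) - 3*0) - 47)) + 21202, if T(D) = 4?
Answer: 24201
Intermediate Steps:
Q = 4977 (Q = 5025 + (-46 - 2) = 5025 - 48 = 4977)
(Q + 46*((T(6) - 3*0) - 47)) + 21202 = (4977 + 46*((4 - 3*0) - 47)) + 21202 = (4977 + 46*((4 + 0) - 47)) + 21202 = (4977 + 46*(4 - 47)) + 21202 = (4977 + 46*(-43)) + 21202 = (4977 - 1978) + 21202 = 2999 + 21202 = 24201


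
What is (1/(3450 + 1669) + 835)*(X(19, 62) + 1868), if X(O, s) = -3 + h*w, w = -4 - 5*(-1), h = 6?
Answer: 7997338786/5119 ≈ 1.5623e+6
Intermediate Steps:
w = 1 (w = -4 + 5 = 1)
X(O, s) = 3 (X(O, s) = -3 + 6*1 = -3 + 6 = 3)
(1/(3450 + 1669) + 835)*(X(19, 62) + 1868) = (1/(3450 + 1669) + 835)*(3 + 1868) = (1/5119 + 835)*1871 = (4274366/5119)*1871 = 7997338786/5119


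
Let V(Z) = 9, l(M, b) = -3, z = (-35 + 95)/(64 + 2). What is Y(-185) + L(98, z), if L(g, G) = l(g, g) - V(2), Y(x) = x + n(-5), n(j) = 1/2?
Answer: -393/2 ≈ -196.50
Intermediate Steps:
n(j) = ½
z = 10/11 (z = 60/66 = 60*(1/66) = 10/11 ≈ 0.90909)
Y(x) = ½ + x (Y(x) = x + ½ = ½ + x)
L(g, G) = -12 (L(g, G) = -3 - 1*9 = -3 - 9 = -12)
Y(-185) + L(98, z) = (½ - 185) - 12 = -369/2 - 12 = -393/2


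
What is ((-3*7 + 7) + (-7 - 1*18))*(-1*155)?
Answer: 6045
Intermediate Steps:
((-3*7 + 7) + (-7 - 1*18))*(-1*155) = ((-21 + 7) + (-7 - 18))*(-155) = (-14 - 25)*(-155) = -39*(-155) = 6045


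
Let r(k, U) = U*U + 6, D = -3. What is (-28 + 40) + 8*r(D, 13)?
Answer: 1412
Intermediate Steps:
r(k, U) = 6 + U² (r(k, U) = U² + 6 = 6 + U²)
(-28 + 40) + 8*r(D, 13) = (-28 + 40) + 8*(6 + 13²) = 12 + 8*(6 + 169) = 12 + 8*175 = 12 + 1400 = 1412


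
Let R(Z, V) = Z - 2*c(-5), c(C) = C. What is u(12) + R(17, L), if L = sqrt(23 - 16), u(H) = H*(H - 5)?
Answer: 111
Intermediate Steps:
u(H) = H*(-5 + H)
L = sqrt(7) ≈ 2.6458
R(Z, V) = 10 + Z (R(Z, V) = Z - 2*(-5) = Z + 10 = 10 + Z)
u(12) + R(17, L) = 12*(-5 + 12) + (10 + 17) = 12*7 + 27 = 84 + 27 = 111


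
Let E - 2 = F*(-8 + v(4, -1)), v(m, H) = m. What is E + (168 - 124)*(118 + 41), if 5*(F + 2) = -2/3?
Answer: 105098/15 ≈ 7006.5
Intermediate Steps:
F = -32/15 (F = -2 + (-2/3)/5 = -2 + (-2*⅓)/5 = -2 + (⅕)*(-⅔) = -2 - 2/15 = -32/15 ≈ -2.1333)
E = 158/15 (E = 2 - 32*(-8 + 4)/15 = 2 - 32/15*(-4) = 2 + 128/15 = 158/15 ≈ 10.533)
E + (168 - 124)*(118 + 41) = 158/15 + (168 - 124)*(118 + 41) = 158/15 + 44*159 = 158/15 + 6996 = 105098/15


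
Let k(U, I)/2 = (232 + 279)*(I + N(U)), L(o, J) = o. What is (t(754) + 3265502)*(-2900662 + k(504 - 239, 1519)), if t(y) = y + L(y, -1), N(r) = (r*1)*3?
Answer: -1750313675540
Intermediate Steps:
N(r) = 3*r (N(r) = r*3 = 3*r)
t(y) = 2*y (t(y) = y + y = 2*y)
k(U, I) = 1022*I + 3066*U (k(U, I) = 2*((232 + 279)*(I + 3*U)) = 2*(511*(I + 3*U)) = 2*(511*I + 1533*U) = 1022*I + 3066*U)
(t(754) + 3265502)*(-2900662 + k(504 - 239, 1519)) = (2*754 + 3265502)*(-2900662 + (1022*1519 + 3066*(504 - 239))) = (1508 + 3265502)*(-2900662 + (1552418 + 3066*265)) = 3267010*(-2900662 + (1552418 + 812490)) = 3267010*(-2900662 + 2364908) = 3267010*(-535754) = -1750313675540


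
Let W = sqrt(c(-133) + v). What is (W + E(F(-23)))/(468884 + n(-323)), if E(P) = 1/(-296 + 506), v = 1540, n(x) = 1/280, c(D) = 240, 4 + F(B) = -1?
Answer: 4/393862563 + 560*sqrt(445)/131287521 ≈ 8.9990e-5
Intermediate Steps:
F(B) = -5 (F(B) = -4 - 1 = -5)
n(x) = 1/280
E(P) = 1/210
W = 2*sqrt(445) (W = sqrt(240 + 1540) = sqrt(1780) = 2*sqrt(445) ≈ 42.190)
(W + E(F(-23)))/(468884 + n(-323)) = (2*sqrt(445) + 1/210)/(468884 + 1/280) = (1/210 + 2*sqrt(445))/(131287521/280) = (1/210 + 2*sqrt(445))*(280/131287521) = 4/393862563 + 560*sqrt(445)/131287521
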